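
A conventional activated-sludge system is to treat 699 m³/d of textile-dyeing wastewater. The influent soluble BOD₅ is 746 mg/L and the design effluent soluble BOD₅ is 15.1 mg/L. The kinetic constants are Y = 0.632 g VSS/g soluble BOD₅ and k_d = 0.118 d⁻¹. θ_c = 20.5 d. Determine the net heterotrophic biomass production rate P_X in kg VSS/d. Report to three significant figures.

The observed yield is Y_obs = Y/(1 + k_d·θ_c) = 0.632 / (1 + 0.118 × 20.5) = 0.632 / 3.419 = 0.1848 g VSS per g soluble BOD₅ removed.
ΔS = 746 − 15.1 = 730.9 mg/L, so the substrate removal rate is 699 × 730.9/1000 = 510.9 kg soluble BOD₅/d.
P_X = Y_obs · Q(S₀ − S) = 0.1848 × 510.9 = 94.44 kg VSS/d.

P_X ≈ 94.4 kg VSS/d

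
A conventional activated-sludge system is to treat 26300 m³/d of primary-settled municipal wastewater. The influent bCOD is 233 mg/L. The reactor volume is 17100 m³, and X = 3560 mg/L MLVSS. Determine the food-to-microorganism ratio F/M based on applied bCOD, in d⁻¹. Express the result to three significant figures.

F/M ≈ 0.101 d⁻¹

F/M = Q·S₀ / (V·X) = 26300 × 233 / (17100 × 3560) = 0.1007 g bCOD·(g VSS·d)⁻¹.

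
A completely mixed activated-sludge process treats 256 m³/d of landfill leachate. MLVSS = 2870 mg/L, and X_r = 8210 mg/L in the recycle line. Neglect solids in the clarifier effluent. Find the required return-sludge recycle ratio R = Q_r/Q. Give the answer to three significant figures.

R ≈ 0.537

Solids balance on the clarifier gives (1+R)X = R·X_r, so R = X/(X_r − X) = 2870 / (8210 − 2870) = 0.5375.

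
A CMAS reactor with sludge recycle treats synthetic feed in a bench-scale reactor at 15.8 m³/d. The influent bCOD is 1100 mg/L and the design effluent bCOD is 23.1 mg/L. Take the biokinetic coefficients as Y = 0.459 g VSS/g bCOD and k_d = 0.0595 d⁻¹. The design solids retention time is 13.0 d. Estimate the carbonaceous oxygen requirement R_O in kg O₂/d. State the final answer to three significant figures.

Y_obs = Y / (1 + k_d θ_c) = 0.459 / (1 + 0.0595 × 13.0) = 0.459 / 1.773 = 0.2588.
ΔS = 1100 − 23.1 = 1077 mg/L, so the substrate removal rate is 15.8 × 1077/1000 = 17.02 kg bCOD/d.
P_X = Y_obs·Q·(S₀ − S) = 0.2588 × 17.02 = 4.404 kg VSS/d.
R_O = Q·ΔS − 1.42 P_X = 17.02 − 6.253 = 10.76 kg O₂/d.

R_O ≈ 10.8 kg O₂/d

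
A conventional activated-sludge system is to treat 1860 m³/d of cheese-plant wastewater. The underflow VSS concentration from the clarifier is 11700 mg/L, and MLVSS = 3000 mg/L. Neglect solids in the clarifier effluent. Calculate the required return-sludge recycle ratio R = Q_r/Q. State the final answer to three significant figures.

R = Q_r/Q = X/(X_r − X) = 3000 / (11700 − 3000) = 0.3448.

R ≈ 0.345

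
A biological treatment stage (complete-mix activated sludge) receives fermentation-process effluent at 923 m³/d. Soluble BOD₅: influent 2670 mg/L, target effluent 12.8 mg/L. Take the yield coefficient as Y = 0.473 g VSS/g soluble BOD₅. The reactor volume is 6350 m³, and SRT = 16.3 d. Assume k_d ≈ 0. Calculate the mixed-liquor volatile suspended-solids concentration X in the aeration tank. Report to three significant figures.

From V·X = Y·Q·(S₀ − S)·θ_c (decay neglected): X = 0.473 × 923 × (2670 − 12.8) × 16.3 / 6350 = 2978 mg/L.

X ≈ 2980 mg/L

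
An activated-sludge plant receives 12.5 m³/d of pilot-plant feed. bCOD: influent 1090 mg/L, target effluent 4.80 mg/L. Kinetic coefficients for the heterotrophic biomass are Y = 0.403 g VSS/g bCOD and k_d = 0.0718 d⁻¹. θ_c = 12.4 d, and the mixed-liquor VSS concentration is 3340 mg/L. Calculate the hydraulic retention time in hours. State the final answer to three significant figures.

τ ≈ 20.6 h

Steady-state biomass mass balance: V·X·(1 + k_d·θ_c) = Y·Q·(S₀ − S)·θ_c, so V = 0.403 × 12.5 × (1090 − 4.80) × 12.4 / [3340 × (1 + 0.0718 × 12.4)] = 6.78×10^4 / 6314 = 10.74 m³.
HRT = V/Q = 10.74 m³ / 12.5 m³·d⁻¹ = 0.8589 d × 24 = 20.61 h.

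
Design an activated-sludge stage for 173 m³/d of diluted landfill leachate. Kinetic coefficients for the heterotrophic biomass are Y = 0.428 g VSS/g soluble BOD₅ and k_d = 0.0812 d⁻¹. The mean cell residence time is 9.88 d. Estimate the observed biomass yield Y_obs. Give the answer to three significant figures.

Y_obs ≈ 0.237 g VSS/g soluble BOD₅

Observed yield with endogenous decay: Y_obs = Y / (1 + k_d·θ_c) = 0.428 / (1 + 0.0812 × 9.88) = 0.428 / 1.802 = 0.2375 g VSS/g soluble BOD₅.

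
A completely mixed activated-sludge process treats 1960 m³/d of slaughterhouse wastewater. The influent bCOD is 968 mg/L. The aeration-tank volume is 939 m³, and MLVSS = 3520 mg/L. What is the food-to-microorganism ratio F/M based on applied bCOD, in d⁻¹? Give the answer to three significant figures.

F/M ≈ 0.574 d⁻¹

F/M = applied load / biomass = Q·S₀/(V·X) = 1960 × 968 / (939.0 × 3520) = 0.5740 d⁻¹.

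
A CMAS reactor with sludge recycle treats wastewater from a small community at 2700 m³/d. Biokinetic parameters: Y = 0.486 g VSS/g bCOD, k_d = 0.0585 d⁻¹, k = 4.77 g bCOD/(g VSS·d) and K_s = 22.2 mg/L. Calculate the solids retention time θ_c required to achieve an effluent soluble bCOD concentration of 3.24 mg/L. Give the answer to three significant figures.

From 1/θ_c = Y·k·S/(K_s + S) − k_d: Y·k·S/(K_s+S) = 0.486 × 4.77 × 3.24 / (22.2 + 3.24) = 0.2952 d⁻¹.
θ_c = 1/(μ − k_d) = 1/(0.2952 − 0.0585) = 1/0.2367 = 4.224 d.

θ_c ≈ 4.22 d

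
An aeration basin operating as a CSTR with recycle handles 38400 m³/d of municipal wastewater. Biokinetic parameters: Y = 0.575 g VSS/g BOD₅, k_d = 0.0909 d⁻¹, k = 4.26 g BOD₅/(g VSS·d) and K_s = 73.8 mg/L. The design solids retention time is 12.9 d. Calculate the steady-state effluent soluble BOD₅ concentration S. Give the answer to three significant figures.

Effluent substrate depends only on kinetics and SRT: S = K_s(1 + k_d θ_c) / [θ_c(Yk − k_d) − 1] = 73.8 × (1 + 0.0909 × 12.9) / [12.9 × (0.575 × 4.26 − 0.0909) − 1] = 160.3 / 29.43 = 5.449 mg/L.

S ≈ 5.45 mg/L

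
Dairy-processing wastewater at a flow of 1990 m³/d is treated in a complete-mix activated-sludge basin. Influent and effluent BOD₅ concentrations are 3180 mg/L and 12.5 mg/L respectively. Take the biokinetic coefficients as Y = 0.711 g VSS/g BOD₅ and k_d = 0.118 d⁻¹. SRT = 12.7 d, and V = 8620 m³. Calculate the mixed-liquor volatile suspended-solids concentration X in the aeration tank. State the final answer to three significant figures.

X ≈ 2640 mg/L

Solving the biomass balance for X: X = Y Q (S₀−S) θ_c / [V (1+k_d θ_c)] = 0.711 × 1990 × (3180 − 12.5) × 12.7 / [8620 × (1 + 0.118 × 12.7)] = 2643 mg/L.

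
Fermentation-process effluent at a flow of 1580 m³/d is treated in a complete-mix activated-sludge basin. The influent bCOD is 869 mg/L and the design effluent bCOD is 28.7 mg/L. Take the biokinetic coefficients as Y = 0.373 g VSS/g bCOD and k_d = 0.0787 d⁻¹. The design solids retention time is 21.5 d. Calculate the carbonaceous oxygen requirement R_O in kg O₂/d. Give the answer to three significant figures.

R_O ≈ 1070 kg O₂/d

Observed yield with endogenous decay: Y_obs = Y / (1 + k_d·θ_c) = 0.373 / (1 + 0.0787 × 21.5) = 0.373 / 2.692 = 0.1386 g VSS/g bCOD.
Mass of bCOD removed per day: Q(S₀ − S) = 1580 × 840.3 g/m³ = 1328 kg/d.
P_X = Y_obs·Q·(S₀ − S) = 0.1386 × 1328 = 184.0 kg VSS/d.
R_O = Q·ΔS − 1.42 P_X = 1328 − 261.2 = 1066 kg O₂/d.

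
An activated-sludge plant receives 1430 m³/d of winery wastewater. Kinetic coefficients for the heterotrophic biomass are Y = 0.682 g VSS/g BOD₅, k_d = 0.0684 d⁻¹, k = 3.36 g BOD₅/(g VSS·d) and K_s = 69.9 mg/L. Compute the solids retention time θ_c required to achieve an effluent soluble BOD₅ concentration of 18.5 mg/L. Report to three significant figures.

θ_c ≈ 2.43 d

At the target effluent, Y k S/(K_s+S) = 0.682×3.36×18.5/88.40 = 0.4796 d⁻¹.
1/θ_c = 0.4796 − 0.0684 = 0.4112 d⁻¹, so θ_c = 2.432 d.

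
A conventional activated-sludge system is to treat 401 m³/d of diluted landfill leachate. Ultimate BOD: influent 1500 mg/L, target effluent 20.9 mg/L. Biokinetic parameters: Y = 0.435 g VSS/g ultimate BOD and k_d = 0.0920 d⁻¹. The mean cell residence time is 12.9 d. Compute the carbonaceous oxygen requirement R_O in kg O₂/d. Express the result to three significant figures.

R_O ≈ 426 kg O₂/d

The observed yield is Y_obs = Y/(1 + k_d·θ_c) = 0.435 / (1 + 0.0920 × 12.9) = 0.435 / 2.187 = 0.1989 g VSS per g ultimate BOD removed.
Substrate removed = Q·(S₀ − S) = 401 m³/d × (1500 − 20.9) g/m³ = 5.93×10^5 g/d = 593.1 kg/d.
Biomass synthesised: P_X = Y_obs × 593.1 = 118.0 kg VSS/d.
R_O = Q·(S₀ − S) − 1.42·P_X = 593.1 − 1.42 × 118.0 = 425.6 kg O₂/d.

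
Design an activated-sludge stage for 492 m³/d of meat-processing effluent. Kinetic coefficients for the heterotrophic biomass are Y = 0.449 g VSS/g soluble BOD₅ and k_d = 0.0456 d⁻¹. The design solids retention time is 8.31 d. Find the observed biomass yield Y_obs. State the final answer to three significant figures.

Correct the yield for decay: Y_obs = Y/(1 + k_d θ_c) = 0.449 / (1 + 0.0456 × 8.31) = 0.449 / 1.379 = 0.3256.

Y_obs ≈ 0.326 g VSS/g soluble BOD₅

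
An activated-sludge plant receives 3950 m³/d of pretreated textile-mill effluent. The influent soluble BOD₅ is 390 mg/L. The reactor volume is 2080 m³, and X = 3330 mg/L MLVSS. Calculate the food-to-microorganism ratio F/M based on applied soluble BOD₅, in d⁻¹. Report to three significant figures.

Food-to-microorganism ratio F/M = Q S₀ / (V X) = 3950 × 390 / (2080 × 3330) = 0.2224 d⁻¹.

F/M ≈ 0.222 d⁻¹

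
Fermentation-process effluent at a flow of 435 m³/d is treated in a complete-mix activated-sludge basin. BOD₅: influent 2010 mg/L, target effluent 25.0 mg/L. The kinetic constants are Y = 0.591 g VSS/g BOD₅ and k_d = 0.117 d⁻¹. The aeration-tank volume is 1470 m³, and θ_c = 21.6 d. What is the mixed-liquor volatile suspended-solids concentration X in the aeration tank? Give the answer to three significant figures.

X ≈ 2130 mg/L

From V·X·(1 + k_d·θ_c) = Y·Q·(S₀ − S)·θ_c: X = 0.591 × 435 × (2010 − 25.0) × 21.6 / [1470 × (1 + 0.117 × 21.6)] = 2126 mg/L.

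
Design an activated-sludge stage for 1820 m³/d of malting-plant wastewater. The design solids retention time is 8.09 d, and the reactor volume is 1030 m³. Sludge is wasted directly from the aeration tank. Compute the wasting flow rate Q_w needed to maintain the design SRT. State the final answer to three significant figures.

Wasting from the aeration tank: Q_w = V / θ_c = 1030 / 8.09 = 127.3 m³/d.

Q_w ≈ 127 m³/d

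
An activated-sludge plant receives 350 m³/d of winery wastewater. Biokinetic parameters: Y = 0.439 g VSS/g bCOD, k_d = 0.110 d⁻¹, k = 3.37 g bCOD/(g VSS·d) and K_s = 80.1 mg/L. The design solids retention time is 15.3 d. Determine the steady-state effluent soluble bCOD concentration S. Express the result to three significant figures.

S ≈ 10.8 mg/L

From the Monod/SRT balance for a CMAS, S = K_s·(1+k_d θ_c)/[θ_c·(Y k − k_d) − 1] = 80.1 × (1 + 0.110 × 15.3) / [15.3 × (0.439 × 3.37 − 0.110) − 1] = 214.9 / 19.95 = 10.77 mg/L.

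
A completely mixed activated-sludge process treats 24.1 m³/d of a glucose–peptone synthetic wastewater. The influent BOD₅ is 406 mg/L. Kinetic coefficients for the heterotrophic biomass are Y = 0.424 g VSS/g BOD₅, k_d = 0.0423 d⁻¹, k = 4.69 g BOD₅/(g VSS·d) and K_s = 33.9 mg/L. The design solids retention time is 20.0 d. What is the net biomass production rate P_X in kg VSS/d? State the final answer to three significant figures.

P_X ≈ 2.24 kg VSS/d

Effluent substrate depends only on kinetics and SRT: S = K_s(1 + k_d θ_c) / [θ_c(Yk − k_d) − 1] = 33.9 × (1 + 0.0423 × 20.0) / [20.0 × (0.424 × 4.69 − 0.0423) − 1] = 62.58 / 37.93 = 1.650 mg/L.
Observed yield with endogenous decay: Y_obs = Y / (1 + k_d·θ_c) = 0.424 / (1 + 0.0423 × 20.0) = 0.424 / 1.846 = 0.2297 g VSS/g BOD₅.
Q·(S₀ − S) = 24.1 × (406 − 1.65) × 10⁻³ = 9.745 kg/d removed.
So the net sludge growth is P_X = 0.2297 × 9.745 = 2.238 kg VSS/d.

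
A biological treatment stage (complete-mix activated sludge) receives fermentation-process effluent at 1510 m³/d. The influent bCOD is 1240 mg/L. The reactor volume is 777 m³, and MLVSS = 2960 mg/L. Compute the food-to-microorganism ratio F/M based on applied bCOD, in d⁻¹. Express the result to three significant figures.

Food-to-microorganism ratio F/M = Q S₀ / (V X) = 1510 × 1240 / (777.0 × 2960) = 0.8141 d⁻¹.

F/M ≈ 0.814 d⁻¹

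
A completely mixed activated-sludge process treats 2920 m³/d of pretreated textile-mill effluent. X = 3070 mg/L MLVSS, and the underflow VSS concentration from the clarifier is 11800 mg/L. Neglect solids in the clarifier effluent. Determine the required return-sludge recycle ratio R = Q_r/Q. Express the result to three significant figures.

R ≈ 0.352

Mass balance around the secondary clarifier (neglecting effluent solids): R = X / (X_r − X) = 3070 / (11800 − 3070) = 0.3517.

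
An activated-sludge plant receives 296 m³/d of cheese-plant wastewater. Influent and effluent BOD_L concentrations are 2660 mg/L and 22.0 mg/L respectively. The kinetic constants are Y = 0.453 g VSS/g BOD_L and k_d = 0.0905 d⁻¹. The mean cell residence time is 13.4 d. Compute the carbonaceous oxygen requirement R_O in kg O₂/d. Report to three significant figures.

Observed yield with endogenous decay: Y_obs = Y / (1 + k_d·θ_c) = 0.453 / (1 + 0.0905 × 13.4) = 0.453 / 2.213 = 0.2047 g VSS/g BOD_L.
Substrate removed = Q·(S₀ − S) = 296 m³/d × (2660 − 22.0) g/m³ = 7.81×10^5 g/d = 780.8 kg/d.
P_X = Y_obs·Q·(S₀ − S) = 0.2047 × 780.8 = 159.9 kg VSS/d.
R_O = Q·(S₀ − S) − 1.42·P_X = 780.8 − 1.42 × 159.9 = 553.8 kg O₂/d.

R_O ≈ 554 kg O₂/d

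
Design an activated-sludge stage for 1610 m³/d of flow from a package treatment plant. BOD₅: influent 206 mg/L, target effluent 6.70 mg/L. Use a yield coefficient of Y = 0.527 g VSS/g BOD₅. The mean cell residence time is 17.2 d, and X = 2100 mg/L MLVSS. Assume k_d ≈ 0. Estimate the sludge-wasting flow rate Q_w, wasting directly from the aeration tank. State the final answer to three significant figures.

Q_w ≈ 80.5 m³/d

With k_d = 0 the design equation reduces to V = Y Q (S₀−S) θ_c / X = 0.527 × 1610 × (206 − 6.70) × 17.2 / 2100 = 1385 m³.
With mixed-liquor wasting, θ_c = V/Q_w, so Q_w = V/θ_c = 1385/17.2 = 80.52 m³/d.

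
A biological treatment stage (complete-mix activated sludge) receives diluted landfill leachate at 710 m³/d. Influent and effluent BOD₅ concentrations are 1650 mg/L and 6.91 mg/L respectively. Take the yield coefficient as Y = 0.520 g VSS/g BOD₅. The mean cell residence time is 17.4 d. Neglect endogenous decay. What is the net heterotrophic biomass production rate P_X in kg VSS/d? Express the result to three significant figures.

P_X ≈ 607 kg VSS/d

Since k_d ≈ 0, Y_obs = Y = 0.520 g VSS/g BOD₅.
Q·(S₀ − S) = 710 × (1650 − 6.91) × 10⁻³ = 1167 kg/d removed.
P_X = Y_obs · Q(S₀ − S) = 0.5200 × 1167 = 606.6 kg VSS/d.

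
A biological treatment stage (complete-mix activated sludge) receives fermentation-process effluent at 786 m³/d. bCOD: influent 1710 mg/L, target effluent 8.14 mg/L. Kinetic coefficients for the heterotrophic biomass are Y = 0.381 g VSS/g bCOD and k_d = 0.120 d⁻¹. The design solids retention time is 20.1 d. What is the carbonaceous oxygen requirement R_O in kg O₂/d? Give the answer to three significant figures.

Observed yield with endogenous decay: Y_obs = Y / (1 + k_d·θ_c) = 0.381 / (1 + 0.120 × 20.1) = 0.381 / 3.412 = 0.1117 g VSS/g bCOD.
Substrate removed = Q·(S₀ − S) = 786 m³/d × (1710 − 8.14) g/m³ = 1.34×10^6 g/d = 1338 kg/d.
P_X = Y_obs·Q·(S₀ − S) = 0.1117 × 1338 = 149.4 kg VSS/d.
R_O = Q·ΔS − 1.42 P_X = 1338 − 212.1 = 1126 kg O₂/d.

R_O ≈ 1130 kg O₂/d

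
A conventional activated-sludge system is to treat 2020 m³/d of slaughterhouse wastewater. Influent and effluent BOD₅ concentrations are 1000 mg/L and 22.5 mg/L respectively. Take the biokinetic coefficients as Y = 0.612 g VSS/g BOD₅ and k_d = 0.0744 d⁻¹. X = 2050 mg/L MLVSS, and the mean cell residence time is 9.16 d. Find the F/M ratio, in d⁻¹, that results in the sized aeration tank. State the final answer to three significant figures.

F/M ≈ 0.307 d⁻¹

Steady-state biomass mass balance: V·X·(1 + k_d·θ_c) = Y·Q·(S₀ − S)·θ_c, so V = 0.612 × 2020 × (1000 − 22.5) × 9.16 / [2050 × (1 + 0.0744 × 9.16)] = 1.11×10^7 / 3447 = 3211 m³.
F/M = applied load / biomass = Q·S₀/(V·X) = 2020 × 1000 / (3211 × 2050) = 0.3069 d⁻¹.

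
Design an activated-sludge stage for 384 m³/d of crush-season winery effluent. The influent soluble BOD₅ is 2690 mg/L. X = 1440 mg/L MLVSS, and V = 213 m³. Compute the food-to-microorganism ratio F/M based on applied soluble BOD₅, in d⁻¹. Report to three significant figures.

F/M ≈ 3.37 d⁻¹

Food-to-microorganism ratio F/M = Q S₀ / (V X) = 384 × 2690 / (213.0 × 1440) = 3.368 d⁻¹.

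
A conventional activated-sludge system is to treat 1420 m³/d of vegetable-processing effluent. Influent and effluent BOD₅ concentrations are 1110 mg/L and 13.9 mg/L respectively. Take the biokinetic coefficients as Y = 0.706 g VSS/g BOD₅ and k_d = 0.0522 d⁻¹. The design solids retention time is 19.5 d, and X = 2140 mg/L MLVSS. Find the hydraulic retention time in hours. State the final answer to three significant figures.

Steady-state biomass mass balance: V·X·(1 + k_d·θ_c) = Y·Q·(S₀ − S)·θ_c, so V = 0.706 × 1420 × (1110 − 13.9) × 19.5 / [2140 × (1 + 0.0522 × 19.5)] = 2.14×10^7 / 4318 = 4962 m³.
τ = V/Q = 4962/1420 = 3.494 d, or 83.87 h.

τ ≈ 83.9 h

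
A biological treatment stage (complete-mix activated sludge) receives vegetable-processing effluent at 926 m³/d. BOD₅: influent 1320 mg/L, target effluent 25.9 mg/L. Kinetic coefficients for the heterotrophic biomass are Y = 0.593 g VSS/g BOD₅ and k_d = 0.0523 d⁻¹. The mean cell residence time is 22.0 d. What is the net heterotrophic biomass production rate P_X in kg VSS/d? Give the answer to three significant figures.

Y_obs = Y / (1 + k_d θ_c) = 0.593 / (1 + 0.0523 × 22.0) = 0.593 / 2.151 = 0.2757.
Mass of BOD₅ removed per day: Q(S₀ − S) = 926 × 1294 g/m³ = 1198 kg/d.
Net biomass production P_X = Y_obs × Q·(S₀ − S) = 0.2757 × 1198 = 330.4 kg VSS/d.

P_X ≈ 330 kg VSS/d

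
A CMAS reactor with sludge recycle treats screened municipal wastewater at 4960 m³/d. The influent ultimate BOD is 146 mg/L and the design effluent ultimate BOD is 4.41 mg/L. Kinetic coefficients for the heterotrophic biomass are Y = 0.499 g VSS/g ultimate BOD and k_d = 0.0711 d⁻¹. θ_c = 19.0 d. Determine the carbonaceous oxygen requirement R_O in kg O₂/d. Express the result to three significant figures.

Observed yield with endogenous decay: Y_obs = Y / (1 + k_d·θ_c) = 0.499 / (1 + 0.0711 × 19.0) = 0.499 / 2.351 = 0.2123 g VSS/g ultimate BOD.
Substrate removed = Q·(S₀ − S) = 4960 m³/d × (146 − 4.41) g/m³ = 7.02×10^5 g/d = 702.3 kg/d.
Net sludge production P_X = 0.2123 × 702.3 = 149.1 kg VSS/d.
R_O = Q·ΔS − 1.42 P_X = 702.3 − 211.7 = 490.6 kg O₂/d.

R_O ≈ 491 kg O₂/d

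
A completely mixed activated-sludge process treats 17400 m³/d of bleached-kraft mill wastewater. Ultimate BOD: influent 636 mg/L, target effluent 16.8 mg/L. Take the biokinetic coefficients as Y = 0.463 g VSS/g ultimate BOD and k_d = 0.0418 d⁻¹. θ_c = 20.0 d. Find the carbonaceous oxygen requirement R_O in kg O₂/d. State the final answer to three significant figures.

R_O ≈ 6920 kg O₂/d

The observed yield is Y_obs = Y/(1 + k_d·θ_c) = 0.463 / (1 + 0.0418 × 20.0) = 0.463 / 1.836 = 0.2522 g VSS per g ultimate BOD removed.
Substrate removed = Q·(S₀ − S) = 17400 m³/d × (636 − 16.8) g/m³ = 1.08×10^7 g/d = 10774 kg/d.
P_X = Y_obs·Q·(S₀ − S) = 0.2522 × 10774 = 2717 kg VSS/d.
R_O = Q·ΔS − 1.42 P_X = 10774 − 3858 = 6916 kg O₂/d.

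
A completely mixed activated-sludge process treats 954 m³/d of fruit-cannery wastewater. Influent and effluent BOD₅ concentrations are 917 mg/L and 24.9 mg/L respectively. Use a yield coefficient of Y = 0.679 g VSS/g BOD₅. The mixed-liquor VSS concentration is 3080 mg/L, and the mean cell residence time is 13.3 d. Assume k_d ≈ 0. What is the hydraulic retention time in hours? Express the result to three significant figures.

Biomass mass balance (decay neglected): V·X = Y·Q·(S₀ − S)·θ_c, so V = 0.679 × 954 × (917 − 24.9) × 13.3 / 3080 = 2495 m³.
τ = V/Q = 2495/954 = 2.616 d, or 62.78 h.

τ ≈ 62.8 h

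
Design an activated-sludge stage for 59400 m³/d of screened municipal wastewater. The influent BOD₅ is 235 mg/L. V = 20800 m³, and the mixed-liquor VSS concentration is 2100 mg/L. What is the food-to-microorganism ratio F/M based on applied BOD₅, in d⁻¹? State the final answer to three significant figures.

F/M ≈ 0.320 d⁻¹

Food-to-microorganism ratio F/M = Q S₀ / (V X) = 59400 × 235 / (20800 × 2100) = 0.3196 d⁻¹.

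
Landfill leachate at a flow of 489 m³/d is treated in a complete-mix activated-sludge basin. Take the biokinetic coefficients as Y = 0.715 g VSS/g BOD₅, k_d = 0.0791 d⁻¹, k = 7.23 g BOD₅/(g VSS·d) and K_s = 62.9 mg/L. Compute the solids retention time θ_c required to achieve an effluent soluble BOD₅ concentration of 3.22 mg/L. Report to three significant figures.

θ_c ≈ 5.79 d

Specific growth rate at S = 3.22 mg/L: μ = YkS/(K_s+S) = 0.715·7.23·3.22/(62.9+3.22) = 0.2517 d⁻¹.
Then 1/θ_c = μ − k_d = 0.2517 − 0.0791 = 0.1726 d⁻¹, giving θ_c = 5.792 d.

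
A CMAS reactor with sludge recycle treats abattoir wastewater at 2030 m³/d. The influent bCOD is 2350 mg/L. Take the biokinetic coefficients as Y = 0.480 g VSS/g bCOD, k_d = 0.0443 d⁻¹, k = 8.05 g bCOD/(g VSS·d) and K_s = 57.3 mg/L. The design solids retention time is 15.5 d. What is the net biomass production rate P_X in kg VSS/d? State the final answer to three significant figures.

From the Monod/SRT balance for a CMAS, S = K_s·(1+k_d θ_c)/[θ_c·(Y k − k_d) − 1] = 57.3 × (1 + 0.0443 × 15.5) / [15.5 × (0.480 × 8.05 − 0.0443) − 1] = 96.65 / 58.21 = 1.660 mg/L.
Y_obs = Y / (1 + k_d θ_c) = 0.480 / (1 + 0.0443 × 15.5) = 0.480 / 1.687 = 0.2846.
Mass of bCOD removed per day: Q(S₀ − S) = 2030 × 2348 g/m³ = 4767 kg/d.
So the net sludge growth is P_X = 0.2846 × 4767 = 1357 kg VSS/d.

P_X ≈ 1360 kg VSS/d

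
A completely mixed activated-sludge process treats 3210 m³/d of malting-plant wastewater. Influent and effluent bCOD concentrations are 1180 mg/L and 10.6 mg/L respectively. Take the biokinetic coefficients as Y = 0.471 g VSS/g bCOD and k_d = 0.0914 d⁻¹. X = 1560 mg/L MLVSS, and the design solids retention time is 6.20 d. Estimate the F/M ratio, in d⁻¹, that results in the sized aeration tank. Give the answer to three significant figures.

F/M ≈ 0.541 d⁻¹

From the SRT design equation V = Y Q (S₀−S) θ_c / [X (1 + k_d θ_c)] = 0.471 × 3210 × (1180 − 10.6) × 6.20 / [1560 × (1 + 0.0914 × 6.20)] = 1.1×10^7 / 2444 = 4485 m³.
Food-to-microorganism ratio F/M = Q S₀ / (V X) = 3210 × 1180 / (4485 × 1560) = 0.5414 d⁻¹.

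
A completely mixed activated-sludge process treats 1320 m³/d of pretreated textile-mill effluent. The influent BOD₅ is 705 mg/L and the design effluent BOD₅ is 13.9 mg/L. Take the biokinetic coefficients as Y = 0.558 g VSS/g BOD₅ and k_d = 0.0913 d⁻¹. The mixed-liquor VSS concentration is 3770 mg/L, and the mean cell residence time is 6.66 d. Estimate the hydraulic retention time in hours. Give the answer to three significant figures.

τ ≈ 10.2 h

Rearranging the biomass balance for a CMAS with decay, V = Y·Q·ΔS·θ_c / [X·(1+k_d θ_c)] = 0.558 × 1320 × (705 − 13.9) × 6.66 / [3770 × (1 + 0.0913 × 6.66)] = 3.39×10^6 / 6062 = 559.2 m³.
HRT = V/Q = 559.2 m³ / 1320 m³·d⁻¹ = 0.4236 d × 24 = 10.17 h.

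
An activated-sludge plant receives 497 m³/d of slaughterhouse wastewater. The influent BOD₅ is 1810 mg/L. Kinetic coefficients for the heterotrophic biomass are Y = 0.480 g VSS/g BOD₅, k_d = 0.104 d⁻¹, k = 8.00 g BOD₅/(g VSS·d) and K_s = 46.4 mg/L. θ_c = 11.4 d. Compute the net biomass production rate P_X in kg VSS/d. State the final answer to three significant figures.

P_X ≈ 197 kg VSS/d

For a completely mixed reactor with recycle the Lawrence–McCarty relation gives S = K_s·(1 + k_d·θ_c) / [θ_c·(Y·k − k_d) − 1] = 46.4 × (1 + 0.104 × 11.4) / [11.4 × (0.480 × 8.00 − 0.104) − 1] = 101.4 / 41.59 = 2.438 mg/L.
Observed yield with endogenous decay: Y_obs = Y / (1 + k_d·θ_c) = 0.480 / (1 + 0.104 × 11.4) = 0.480 / 2.186 = 0.2196 g VSS/g BOD₅.
Mass of BOD₅ removed per day: Q(S₀ − S) = 497 × 1808 g/m³ = 898.4 kg/d.
Net biomass production P_X = Y_obs × Q·(S₀ − S) = 0.2196 × 898.4 = 197.3 kg VSS/d.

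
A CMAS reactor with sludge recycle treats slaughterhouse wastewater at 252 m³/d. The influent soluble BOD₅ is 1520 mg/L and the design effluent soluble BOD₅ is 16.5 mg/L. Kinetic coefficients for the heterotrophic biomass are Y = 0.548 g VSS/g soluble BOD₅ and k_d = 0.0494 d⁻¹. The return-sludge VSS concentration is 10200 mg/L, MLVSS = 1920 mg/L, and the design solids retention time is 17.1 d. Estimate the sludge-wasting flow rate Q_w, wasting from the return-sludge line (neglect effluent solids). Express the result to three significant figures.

From the SRT design equation V = Y Q (S₀−S) θ_c / [X (1 + k_d θ_c)] = 0.548 × 252 × (1520 − 16.5) × 17.1 / [1920 × (1 + 0.0494 × 17.1)] = 3.55×10^6 / 3542 = 1002 m³.
Q_w = (V·X)/(θ_c X_r) = 1002 × 1920 / (17.1 × 10200) = 11.03 m³/d.

Q_w ≈ 11.0 m³/d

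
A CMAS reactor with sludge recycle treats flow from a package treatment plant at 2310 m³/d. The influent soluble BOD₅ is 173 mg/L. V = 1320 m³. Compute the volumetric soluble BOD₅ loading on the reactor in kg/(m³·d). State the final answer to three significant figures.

L_v ≈ 0.303 kg soluble BOD₅/(m³·d)

Applied soluble BOD₅ load per unit volume = Q·S₀/V = (2310 × 173/1000)/1320 = 0.3028 kg soluble BOD₅·m⁻³·d⁻¹.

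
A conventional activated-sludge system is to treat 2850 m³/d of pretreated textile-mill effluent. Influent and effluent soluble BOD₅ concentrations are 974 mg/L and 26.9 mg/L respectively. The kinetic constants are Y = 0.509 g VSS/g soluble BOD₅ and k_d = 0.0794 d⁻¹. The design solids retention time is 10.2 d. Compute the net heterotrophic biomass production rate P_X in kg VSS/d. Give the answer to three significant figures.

Observed yield with endogenous decay: Y_obs = Y / (1 + k_d·θ_c) = 0.509 / (1 + 0.0794 × 10.2) = 0.509 / 1.810 = 0.2812 g VSS/g soluble BOD₅.
Mass of soluble BOD₅ removed per day: Q(S₀ − S) = 2850 × 947.1 g/m³ = 2699 kg/d.
So the net sludge growth is P_X = 0.2812 × 2699 = 759.1 kg VSS/d.

P_X ≈ 759 kg VSS/d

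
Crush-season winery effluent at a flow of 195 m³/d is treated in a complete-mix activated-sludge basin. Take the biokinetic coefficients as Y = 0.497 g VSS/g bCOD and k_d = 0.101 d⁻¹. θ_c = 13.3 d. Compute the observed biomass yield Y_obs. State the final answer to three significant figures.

Y_obs ≈ 0.212 g VSS/g bCOD

Observed yield with endogenous decay: Y_obs = Y / (1 + k_d·θ_c) = 0.497 / (1 + 0.101 × 13.3) = 0.497 / 2.343 = 0.2121 g VSS/g bCOD.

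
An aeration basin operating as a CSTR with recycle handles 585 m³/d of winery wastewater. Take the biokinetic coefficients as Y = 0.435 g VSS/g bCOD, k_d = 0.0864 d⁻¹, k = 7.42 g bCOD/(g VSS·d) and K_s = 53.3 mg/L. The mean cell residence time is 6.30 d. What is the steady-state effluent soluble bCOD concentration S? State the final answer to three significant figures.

For a completely mixed reactor with recycle the Lawrence–McCarty relation gives S = K_s·(1 + k_d·θ_c) / [θ_c·(Y·k − k_d) − 1] = 53.3 × (1 + 0.0864 × 6.30) / [6.30 × (0.435 × 7.42 − 0.0864) − 1] = 82.31 / 18.79 = 4.381 mg/L.

S ≈ 4.38 mg/L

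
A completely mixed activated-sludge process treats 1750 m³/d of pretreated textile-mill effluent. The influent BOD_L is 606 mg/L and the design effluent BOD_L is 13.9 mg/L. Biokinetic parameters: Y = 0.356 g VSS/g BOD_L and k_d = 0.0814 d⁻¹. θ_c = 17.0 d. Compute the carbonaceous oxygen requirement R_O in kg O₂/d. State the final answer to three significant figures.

Observed yield with endogenous decay: Y_obs = Y / (1 + k_d·θ_c) = 0.356 / (1 + 0.0814 × 17.0) = 0.356 / 2.384 = 0.1493 g VSS/g BOD_L.
Mass of BOD_L removed per day: Q(S₀ − S) = 1750 × 592.1 g/m³ = 1036 kg/d.
P_X = Y_obs·Q·(S₀ − S) = 0.1493 × 1036 = 154.7 kg VSS/d.
R_O = Q·(S₀ − S) − 1.42·P_X = 1036 − 1.42 × 154.7 = 816.4 kg O₂/d.

R_O ≈ 816 kg O₂/d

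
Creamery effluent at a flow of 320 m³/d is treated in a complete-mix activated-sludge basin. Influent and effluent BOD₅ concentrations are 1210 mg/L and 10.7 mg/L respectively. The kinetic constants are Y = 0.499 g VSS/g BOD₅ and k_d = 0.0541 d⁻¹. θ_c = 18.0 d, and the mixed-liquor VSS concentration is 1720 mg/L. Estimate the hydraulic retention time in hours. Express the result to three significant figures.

τ ≈ 76.2 h

Steady-state biomass mass balance: V·X·(1 + k_d·θ_c) = Y·Q·(S₀ − S)·θ_c, so V = 0.499 × 320 × (1210 − 10.7) × 18.0 / [1720 × (1 + 0.0541 × 18.0)] = 3.45×10^6 / 3395 = 1015 m³.
Hydraulic retention time τ = V/Q = 1015 / 320 = 3.173 d = 76.15 h.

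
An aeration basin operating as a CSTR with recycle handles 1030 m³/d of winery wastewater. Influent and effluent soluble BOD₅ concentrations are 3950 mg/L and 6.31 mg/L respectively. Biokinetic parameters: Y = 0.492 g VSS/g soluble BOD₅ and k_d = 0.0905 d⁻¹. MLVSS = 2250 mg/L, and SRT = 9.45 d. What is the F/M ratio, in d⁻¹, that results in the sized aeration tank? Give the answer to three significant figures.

F/M ≈ 0.400 d⁻¹

Steady-state biomass mass balance: V·X·(1 + k_d·θ_c) = Y·Q·(S₀ − S)·θ_c, so V = 0.492 × 1030 × (3950 − 6.31) × 9.45 / [2250 × (1 + 0.0905 × 9.45)] = 1.89×10^7 / 4174 = 4524 m³.
F/M = Q·S₀ / (V·X) = 1030 × 3950 / (4524 × 2250) = 0.3997 g soluble BOD₅·(g VSS·d)⁻¹.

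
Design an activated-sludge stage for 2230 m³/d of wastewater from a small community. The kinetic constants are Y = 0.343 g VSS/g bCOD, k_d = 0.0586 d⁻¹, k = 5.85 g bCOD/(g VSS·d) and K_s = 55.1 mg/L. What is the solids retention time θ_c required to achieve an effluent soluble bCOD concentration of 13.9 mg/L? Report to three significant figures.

θ_c ≈ 2.89 d

From 1/θ_c = Y·k·S/(K_s + S) − k_d: Y·k·S/(K_s+S) = 0.343 × 5.85 × 13.9 / (55.1 + 13.9) = 0.4042 d⁻¹.
Then 1/θ_c = μ − k_d = 0.4042 − 0.0586 = 0.3456 d⁻¹, giving θ_c = 2.893 d.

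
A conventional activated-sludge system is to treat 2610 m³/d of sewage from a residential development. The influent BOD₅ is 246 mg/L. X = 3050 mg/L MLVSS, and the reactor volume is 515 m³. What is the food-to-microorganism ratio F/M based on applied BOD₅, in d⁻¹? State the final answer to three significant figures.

F/M ≈ 0.409 d⁻¹

F/M = applied load / biomass = Q·S₀/(V·X) = 2610 × 246 / (515.0 × 3050) = 0.4088 d⁻¹.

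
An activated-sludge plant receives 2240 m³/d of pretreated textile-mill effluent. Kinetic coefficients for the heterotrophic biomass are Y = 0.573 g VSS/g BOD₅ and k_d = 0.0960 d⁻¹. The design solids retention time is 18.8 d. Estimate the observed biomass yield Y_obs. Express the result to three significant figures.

Y_obs ≈ 0.204 g VSS/g BOD₅

The observed yield is Y_obs = Y/(1 + k_d·θ_c) = 0.573 / (1 + 0.0960 × 18.8) = 0.573 / 2.805 = 0.2043 g VSS per g BOD₅ removed.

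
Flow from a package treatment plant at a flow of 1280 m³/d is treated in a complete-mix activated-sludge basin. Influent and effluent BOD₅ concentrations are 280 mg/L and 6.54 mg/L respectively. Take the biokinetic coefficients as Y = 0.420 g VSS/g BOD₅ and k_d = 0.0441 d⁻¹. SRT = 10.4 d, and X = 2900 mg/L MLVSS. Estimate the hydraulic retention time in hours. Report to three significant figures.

Rearranging the biomass balance for a CMAS with decay, V = Y·Q·ΔS·θ_c / [X·(1+k_d θ_c)] = 0.420 × 1280 × (280 − 6.54) × 10.4 / [2900 × (1 + 0.0441 × 10.4)] = 1.53×10^6 / 4230 = 361.4 m³.
Hydraulic retention time τ = V/Q = 361.4 / 1280 = 0.2824 d = 6.777 h.

τ ≈ 6.78 h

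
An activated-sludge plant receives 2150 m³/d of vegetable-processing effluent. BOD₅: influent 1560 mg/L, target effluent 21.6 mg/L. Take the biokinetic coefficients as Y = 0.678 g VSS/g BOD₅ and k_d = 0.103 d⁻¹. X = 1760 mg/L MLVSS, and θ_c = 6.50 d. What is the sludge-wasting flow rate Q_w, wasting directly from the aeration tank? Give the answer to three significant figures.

From the SRT design equation V = Y Q (S₀−S) θ_c / [X (1 + k_d θ_c)] = 0.678 × 2150 × (1560 − 21.6) × 6.50 / [1760 × (1 + 0.103 × 6.50)] = 1.46×10^7 / 2938 = 4961 m³.
Wasting from the aeration tank: Q_w = V / θ_c = 4961 / 6.50 = 763.2 m³/d.

Q_w ≈ 763 m³/d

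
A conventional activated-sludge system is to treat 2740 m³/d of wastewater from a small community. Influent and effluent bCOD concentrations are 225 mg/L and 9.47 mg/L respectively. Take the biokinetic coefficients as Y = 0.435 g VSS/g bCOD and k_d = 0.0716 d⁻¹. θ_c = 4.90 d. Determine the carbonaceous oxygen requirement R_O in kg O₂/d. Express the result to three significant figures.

R_O ≈ 321 kg O₂/d

Y_obs = Y / (1 + k_d θ_c) = 0.435 / (1 + 0.0716 × 4.90) = 0.435 / 1.351 = 0.3220.
Substrate removed = Q·(S₀ − S) = 2740 m³/d × (225 − 9.47) g/m³ = 5.91×10^5 g/d = 590.6 kg/d.
P_X = Y_obs·Q·(S₀ − S) = 0.3220 × 590.6 = 190.2 kg VSS/d.
R_O = Q·(S₀ − S) − 1.42·P_X = 590.6 − 1.42 × 190.2 = 320.5 kg O₂/d.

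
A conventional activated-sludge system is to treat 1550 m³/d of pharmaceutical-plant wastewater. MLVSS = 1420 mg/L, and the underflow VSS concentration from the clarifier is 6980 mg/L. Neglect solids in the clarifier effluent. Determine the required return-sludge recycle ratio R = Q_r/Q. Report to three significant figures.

Solids balance on the clarifier gives (1+R)X = R·X_r, so R = X/(X_r − X) = 1420 / (6980 − 1420) = 0.2554.

R ≈ 0.255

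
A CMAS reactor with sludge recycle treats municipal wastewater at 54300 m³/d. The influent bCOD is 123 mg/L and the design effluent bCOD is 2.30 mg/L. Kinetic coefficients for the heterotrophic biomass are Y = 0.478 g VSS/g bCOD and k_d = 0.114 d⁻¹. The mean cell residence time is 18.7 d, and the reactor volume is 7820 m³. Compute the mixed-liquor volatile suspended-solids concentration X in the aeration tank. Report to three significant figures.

X = Y·Q·ΔS·θ_c / [V·(1 + k_d θ_c)] = 0.478 × 54300 × (123 − 2.30) × 18.7 / [7820 × (1 + 0.114 × 18.7)] = 2392 mg/L.

X ≈ 2390 mg/L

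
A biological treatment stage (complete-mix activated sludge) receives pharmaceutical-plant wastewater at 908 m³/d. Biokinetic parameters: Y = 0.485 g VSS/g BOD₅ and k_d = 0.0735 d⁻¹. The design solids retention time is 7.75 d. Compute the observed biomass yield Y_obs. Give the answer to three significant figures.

Y_obs ≈ 0.309 g VSS/g BOD₅

Correct the yield for decay: Y_obs = Y/(1 + k_d θ_c) = 0.485 / (1 + 0.0735 × 7.75) = 0.485 / 1.570 = 0.3090.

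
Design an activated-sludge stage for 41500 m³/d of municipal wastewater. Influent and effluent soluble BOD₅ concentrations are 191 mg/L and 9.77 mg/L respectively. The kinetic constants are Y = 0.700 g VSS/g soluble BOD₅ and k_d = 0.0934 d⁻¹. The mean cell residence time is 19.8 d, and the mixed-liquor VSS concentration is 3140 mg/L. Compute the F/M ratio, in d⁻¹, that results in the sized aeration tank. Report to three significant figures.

F/M ≈ 0.217 d⁻¹

Steady-state biomass mass balance: V·X·(1 + k_d·θ_c) = Y·Q·(S₀ − S)·θ_c, so V = 0.700 × 41500 × (191 − 9.77) × 19.8 / [3140 × (1 + 0.0934 × 19.8)] = 1.04×10^8 / 8947 = 11651 m³.
F/M = applied load / biomass = Q·S₀/(V·X) = 41500 × 191 / (11651 × 3140) = 0.2167 d⁻¹.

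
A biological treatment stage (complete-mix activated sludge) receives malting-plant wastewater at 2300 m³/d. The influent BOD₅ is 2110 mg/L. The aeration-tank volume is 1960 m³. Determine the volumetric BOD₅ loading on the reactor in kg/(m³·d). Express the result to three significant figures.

Volumetric loading L_v = Q·S₀ / V = 2300 × 2110 g/m³ / 1960 m³ = 2476 g/(m³·d) = 2.476 kg BOD₅/(m³·d).

L_v ≈ 2.48 kg BOD₅/(m³·d)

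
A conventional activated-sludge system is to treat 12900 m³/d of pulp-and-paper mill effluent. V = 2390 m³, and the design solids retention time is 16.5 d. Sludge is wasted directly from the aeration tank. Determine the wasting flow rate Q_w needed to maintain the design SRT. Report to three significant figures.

Q_w ≈ 145 m³/d

With mixed-liquor wasting, θ_c = V/Q_w, so Q_w = V/θ_c = 2390/16.5 = 144.8 m³/d.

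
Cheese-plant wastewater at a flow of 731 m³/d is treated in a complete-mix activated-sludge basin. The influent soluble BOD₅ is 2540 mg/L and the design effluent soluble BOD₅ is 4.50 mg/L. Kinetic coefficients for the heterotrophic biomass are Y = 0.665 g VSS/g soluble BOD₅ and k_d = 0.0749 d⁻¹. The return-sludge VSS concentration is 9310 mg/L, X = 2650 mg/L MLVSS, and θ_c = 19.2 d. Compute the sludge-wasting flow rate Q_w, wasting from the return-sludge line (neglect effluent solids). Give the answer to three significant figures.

Q_w ≈ 54.3 m³/d

Steady-state biomass mass balance: V·X·(1 + k_d·θ_c) = Y·Q·(S₀ − S)·θ_c, so V = 0.665 × 731 × (2540 − 4.50) × 19.2 / [2650 × (1 + 0.0749 × 19.2)] = 2.37×10^7 / 6461 = 3663 m³.
θ_c = V·X/(Q_w·X_r) when wasting from the recycle, so Q_w = V·X/(θ_c·X_r) = 3663 × 2650 / (19.2 × 9310) = 54.30 m³/d.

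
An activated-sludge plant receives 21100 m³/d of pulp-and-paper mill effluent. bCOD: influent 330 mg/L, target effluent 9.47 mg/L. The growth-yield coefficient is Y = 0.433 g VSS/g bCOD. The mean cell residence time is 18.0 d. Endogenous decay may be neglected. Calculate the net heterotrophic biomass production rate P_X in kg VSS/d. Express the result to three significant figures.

P_X ≈ 2930 kg VSS/d

Since k_d ≈ 0, Y_obs = Y = 0.433 g VSS/g bCOD.
Q·(S₀ − S) = 21100 × (330 − 9.47) × 10⁻³ = 6763 kg/d removed.
So the net sludge growth is P_X = 0.4330 × 6763 = 2928 kg VSS/d.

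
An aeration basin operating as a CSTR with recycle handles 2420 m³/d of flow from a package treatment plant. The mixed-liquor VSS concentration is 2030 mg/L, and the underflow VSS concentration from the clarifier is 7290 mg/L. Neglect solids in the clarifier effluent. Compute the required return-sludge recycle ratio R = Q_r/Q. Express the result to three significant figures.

Mass balance around the secondary clarifier (neglecting effluent solids): R = X / (X_r − X) = 2030 / (7290 − 2030) = 0.3859.

R ≈ 0.386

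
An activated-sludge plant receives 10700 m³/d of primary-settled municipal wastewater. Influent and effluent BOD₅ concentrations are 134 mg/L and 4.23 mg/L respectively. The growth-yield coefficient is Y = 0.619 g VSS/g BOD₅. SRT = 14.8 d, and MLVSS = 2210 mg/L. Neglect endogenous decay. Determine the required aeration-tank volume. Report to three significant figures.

V ≈ 5760 m³

V·X = Y·Q·ΔS·θ_c gives V = 0.619 × 10700 × (134 − 4.23) × 14.8 / 2210 = 5756 m³.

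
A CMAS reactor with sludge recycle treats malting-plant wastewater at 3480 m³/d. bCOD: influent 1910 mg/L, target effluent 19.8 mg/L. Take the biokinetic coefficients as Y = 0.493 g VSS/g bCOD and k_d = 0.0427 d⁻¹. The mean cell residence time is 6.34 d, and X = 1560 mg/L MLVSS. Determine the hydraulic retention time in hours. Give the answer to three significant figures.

τ ≈ 71.5 h

From the SRT design equation V = Y Q (S₀−S) θ_c / [X (1 + k_d θ_c)] = 0.493 × 3480 × (1910 − 19.8) × 6.34 / [1560 × (1 + 0.0427 × 6.34)] = 2.06×10^7 / 1982 = 10372 m³.
τ = V/Q = 10372/3480 = 2.980 d, or 71.53 h.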